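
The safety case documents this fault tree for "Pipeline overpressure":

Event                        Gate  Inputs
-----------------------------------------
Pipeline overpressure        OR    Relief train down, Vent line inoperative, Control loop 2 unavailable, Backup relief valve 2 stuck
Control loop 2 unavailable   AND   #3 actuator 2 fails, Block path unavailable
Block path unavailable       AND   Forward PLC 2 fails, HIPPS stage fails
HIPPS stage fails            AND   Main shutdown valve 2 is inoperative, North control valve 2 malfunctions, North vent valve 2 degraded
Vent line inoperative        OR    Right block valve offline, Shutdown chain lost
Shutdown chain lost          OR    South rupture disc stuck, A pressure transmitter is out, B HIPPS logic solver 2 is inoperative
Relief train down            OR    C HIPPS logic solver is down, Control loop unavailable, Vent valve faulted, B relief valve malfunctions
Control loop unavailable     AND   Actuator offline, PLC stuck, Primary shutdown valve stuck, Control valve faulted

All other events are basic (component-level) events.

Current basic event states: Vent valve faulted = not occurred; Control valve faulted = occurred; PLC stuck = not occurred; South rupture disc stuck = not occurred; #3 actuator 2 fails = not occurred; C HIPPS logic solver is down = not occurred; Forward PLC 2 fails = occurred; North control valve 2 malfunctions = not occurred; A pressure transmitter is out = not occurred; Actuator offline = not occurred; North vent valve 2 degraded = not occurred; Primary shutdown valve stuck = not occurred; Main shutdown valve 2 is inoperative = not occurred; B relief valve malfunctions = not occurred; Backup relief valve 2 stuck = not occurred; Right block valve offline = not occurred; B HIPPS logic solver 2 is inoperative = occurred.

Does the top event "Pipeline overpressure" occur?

Yes

Control loop unavailable [AND]: Actuator offline=not, PLC stuck=not, Primary shutdown valve stuck=not, Control valve faulted=occurs → not all inputs occur → does not occur.
Relief train down [OR]: C HIPPS logic solver is down=not, Control loop unavailable=not, Vent valve faulted=not, B relief valve malfunctions=not → no input occurs → does not occur.
Shutdown chain lost [OR]: South rupture disc stuck=not, A pressure transmitter is out=not, B HIPPS logic solver 2 is inoperative=occurs → at least one input occurs → occurs.
Vent line inoperative [OR]: Right block valve offline=not, Shutdown chain lost=occurs → at least one input occurs → occurs.
HIPPS stage fails [AND]: Main shutdown valve 2 is inoperative=not, North control valve 2 malfunctions=not, North vent valve 2 degraded=not → not all inputs occur → does not occur.
Block path unavailable [AND]: Forward PLC 2 fails=occurs, HIPPS stage fails=not → not all inputs occur → does not occur.
Control loop 2 unavailable [AND]: #3 actuator 2 fails=not, Block path unavailable=not → not all inputs occur → does not occur.
Pipeline overpressure [OR]: Relief train down=not, Vent line inoperative=occurs, Control loop 2 unavailable=not, Backup relief valve 2 stuck=not → at least one input occurs → occurs.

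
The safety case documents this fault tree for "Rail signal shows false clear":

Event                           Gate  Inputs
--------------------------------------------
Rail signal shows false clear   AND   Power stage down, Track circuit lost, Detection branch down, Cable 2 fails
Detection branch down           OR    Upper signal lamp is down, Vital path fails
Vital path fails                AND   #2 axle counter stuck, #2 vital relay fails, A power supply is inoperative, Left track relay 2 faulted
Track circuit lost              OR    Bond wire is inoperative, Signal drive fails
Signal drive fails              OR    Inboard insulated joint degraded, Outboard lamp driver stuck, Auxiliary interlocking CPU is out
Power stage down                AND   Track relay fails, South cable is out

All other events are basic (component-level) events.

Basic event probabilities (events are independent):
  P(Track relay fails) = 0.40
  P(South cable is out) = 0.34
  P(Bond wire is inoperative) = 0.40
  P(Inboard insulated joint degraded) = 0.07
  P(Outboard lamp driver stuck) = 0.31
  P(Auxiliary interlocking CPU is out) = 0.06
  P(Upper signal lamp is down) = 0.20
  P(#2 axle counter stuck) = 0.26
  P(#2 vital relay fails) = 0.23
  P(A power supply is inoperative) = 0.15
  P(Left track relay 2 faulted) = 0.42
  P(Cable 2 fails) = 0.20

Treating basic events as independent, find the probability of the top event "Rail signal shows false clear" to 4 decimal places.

0.0035

P(Power stage down) [AND] = 0.40 × 0.34 = 0.136000
P(Signal drive fails) [OR] = 1 − (1−0.07) × (1−0.31) × (1−0.06) = 0.396802
P(Track circuit lost) [OR] = 1 − (1−0.40) × (1−0.396802) = 0.638081
P(Vital path fails) [AND] = 0.26 × 0.23 × 0.15 × 0.42 = 0.003767
P(Detection branch down) [OR] = 1 − (1−0.20) × (1−0.003767) = 0.203014
P(Rail signal shows false clear) [AND] = 0.136000 × 0.638081 × 0.203014 × 0.20 = 0.003523
Rounded to 4 decimal places: P(Rail signal shows false clear) ≈ 0.0035.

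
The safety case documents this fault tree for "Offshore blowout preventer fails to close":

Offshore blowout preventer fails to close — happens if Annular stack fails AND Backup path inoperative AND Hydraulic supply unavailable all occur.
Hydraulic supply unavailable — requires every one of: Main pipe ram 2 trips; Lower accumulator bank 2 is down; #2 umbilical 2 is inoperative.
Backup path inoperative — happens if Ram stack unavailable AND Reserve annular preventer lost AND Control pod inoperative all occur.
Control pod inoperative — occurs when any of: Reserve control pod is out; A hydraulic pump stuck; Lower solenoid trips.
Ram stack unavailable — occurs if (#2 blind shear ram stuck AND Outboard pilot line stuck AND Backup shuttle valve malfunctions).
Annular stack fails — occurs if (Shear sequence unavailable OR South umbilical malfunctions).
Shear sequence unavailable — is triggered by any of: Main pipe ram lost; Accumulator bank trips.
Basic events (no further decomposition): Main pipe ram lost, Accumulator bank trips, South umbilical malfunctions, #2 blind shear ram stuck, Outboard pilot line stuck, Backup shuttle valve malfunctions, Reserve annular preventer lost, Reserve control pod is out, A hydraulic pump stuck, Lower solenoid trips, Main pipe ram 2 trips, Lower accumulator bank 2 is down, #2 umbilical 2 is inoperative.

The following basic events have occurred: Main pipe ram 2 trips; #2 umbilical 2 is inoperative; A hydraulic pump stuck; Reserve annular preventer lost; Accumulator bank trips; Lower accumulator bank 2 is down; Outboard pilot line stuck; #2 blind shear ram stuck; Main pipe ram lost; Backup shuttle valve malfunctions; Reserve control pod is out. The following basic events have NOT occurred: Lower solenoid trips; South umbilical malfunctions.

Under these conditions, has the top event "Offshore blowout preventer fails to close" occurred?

Shear sequence unavailable [OR]: Main pipe ram lost=occurs, Accumulator bank trips=occurs → at least one input occurs → occurs.
Annular stack fails [OR]: Shear sequence unavailable=occurs, South umbilical malfunctions=not → at least one input occurs → occurs.
Ram stack unavailable [AND]: #2 blind shear ram stuck=occurs, Outboard pilot line stuck=occurs, Backup shuttle valve malfunctions=occurs → all inputs occur → occurs.
Control pod inoperative [OR]: Reserve control pod is out=occurs, A hydraulic pump stuck=occurs, Lower solenoid trips=not → at least one input occurs → occurs.
Backup path inoperative [AND]: Ram stack unavailable=occurs, Reserve annular preventer lost=occurs, Control pod inoperative=occurs → all inputs occur → occurs.
Hydraulic supply unavailable [AND]: Main pipe ram 2 trips=occurs, Lower accumulator bank 2 is down=occurs, #2 umbilical 2 is inoperative=occurs → all inputs occur → occurs.
Offshore blowout preventer fails to close [AND]: Annular stack fails=occurs, Backup path inoperative=occurs, Hydraulic supply unavailable=occurs → all inputs occur → occurs.

Yes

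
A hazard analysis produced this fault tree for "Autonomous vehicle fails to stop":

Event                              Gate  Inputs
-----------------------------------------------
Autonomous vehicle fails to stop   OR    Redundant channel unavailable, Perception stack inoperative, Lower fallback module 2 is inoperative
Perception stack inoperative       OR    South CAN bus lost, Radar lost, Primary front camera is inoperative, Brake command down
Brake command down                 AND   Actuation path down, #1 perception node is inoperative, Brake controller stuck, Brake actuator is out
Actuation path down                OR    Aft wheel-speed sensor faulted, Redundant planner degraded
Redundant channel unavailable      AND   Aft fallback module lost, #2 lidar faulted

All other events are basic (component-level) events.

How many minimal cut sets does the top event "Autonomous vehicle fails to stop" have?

7

Redundant channel unavailable [AND]: one cut set from each child combined → 1 × 1 = 1 cut set(s).
Actuation path down [OR]: union of children's cut sets → 2 cut set(s).
Brake command down [AND]: one cut set from each child combined → 2 × 1 × 1 × 1 = 2 cut set(s).
Perception stack inoperative [OR]: union of children's cut sets → 5 cut set(s).
Autonomous vehicle fails to stop [OR]: union of children's cut sets → 7 cut set(s).
Minimal cut sets: {#2 lidar faulted, Aft fallback module lost}; {South CAN bus lost}; {Radar lost}; {Primary front camera is inoperative}; {#1 perception node is inoperative, Aft wheel-speed sensor faulted, Brake actuator is out, Brake controller stuck}; {#1 perception node is inoperative, Brake actuator is out, Brake controller stuck, Redundant planner degraded}; {Lower fallback module 2 is inoperative}.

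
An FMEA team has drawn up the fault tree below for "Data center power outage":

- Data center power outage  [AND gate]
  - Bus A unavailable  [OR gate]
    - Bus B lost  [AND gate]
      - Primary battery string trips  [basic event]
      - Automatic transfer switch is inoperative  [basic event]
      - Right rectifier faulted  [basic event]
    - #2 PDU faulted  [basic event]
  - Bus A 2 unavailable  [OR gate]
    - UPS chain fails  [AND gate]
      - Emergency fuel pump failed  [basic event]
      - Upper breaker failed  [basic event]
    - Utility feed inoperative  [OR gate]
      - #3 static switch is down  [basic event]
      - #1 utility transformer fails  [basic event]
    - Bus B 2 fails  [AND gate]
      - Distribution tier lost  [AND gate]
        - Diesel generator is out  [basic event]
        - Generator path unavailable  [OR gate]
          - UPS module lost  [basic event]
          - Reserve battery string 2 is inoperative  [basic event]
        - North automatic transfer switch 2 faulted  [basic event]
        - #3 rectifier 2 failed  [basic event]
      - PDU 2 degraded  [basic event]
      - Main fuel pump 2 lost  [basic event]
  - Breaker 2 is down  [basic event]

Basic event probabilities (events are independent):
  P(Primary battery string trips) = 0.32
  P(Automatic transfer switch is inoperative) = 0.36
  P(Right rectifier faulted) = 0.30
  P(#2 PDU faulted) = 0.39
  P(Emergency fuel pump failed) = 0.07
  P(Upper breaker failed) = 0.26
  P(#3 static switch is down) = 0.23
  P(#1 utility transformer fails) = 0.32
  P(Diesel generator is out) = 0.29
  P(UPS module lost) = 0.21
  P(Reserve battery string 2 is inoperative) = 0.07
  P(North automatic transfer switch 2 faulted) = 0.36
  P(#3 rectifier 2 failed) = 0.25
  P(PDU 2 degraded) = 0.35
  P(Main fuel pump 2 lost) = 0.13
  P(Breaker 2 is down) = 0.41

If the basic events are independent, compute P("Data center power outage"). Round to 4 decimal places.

0.0819

P(Bus B lost) [AND] = 0.32 × 0.36 × 0.30 = 0.034560
P(Bus A unavailable) [OR] = 1 − (1−0.034560) × (1−0.39) = 0.411082
P(UPS chain fails) [AND] = 0.07 × 0.26 = 0.018200
P(Utility feed inoperative) [OR] = 1 − (1−0.23) × (1−0.32) = 0.476400
P(Generator path unavailable) [OR] = 1 − (1−0.21) × (1−0.07) = 0.265300
P(Distribution tier lost) [AND] = 0.29 × 0.265300 × 0.36 × 0.25 = 0.006924
P(Bus B 2 fails) [AND] = 0.006924 × 0.35 × 0.13 = 0.000315
P(Bus A 2 unavailable) [OR] = 1 − (1−0.018200) × (1−0.476400) × (1−0.000315) = 0.486091
P(Data center power outage) [AND] = 0.411082 × 0.486091 × 0.41 = 0.081928
Rounded to 4 decimal places: P(Data center power outage) ≈ 0.0819.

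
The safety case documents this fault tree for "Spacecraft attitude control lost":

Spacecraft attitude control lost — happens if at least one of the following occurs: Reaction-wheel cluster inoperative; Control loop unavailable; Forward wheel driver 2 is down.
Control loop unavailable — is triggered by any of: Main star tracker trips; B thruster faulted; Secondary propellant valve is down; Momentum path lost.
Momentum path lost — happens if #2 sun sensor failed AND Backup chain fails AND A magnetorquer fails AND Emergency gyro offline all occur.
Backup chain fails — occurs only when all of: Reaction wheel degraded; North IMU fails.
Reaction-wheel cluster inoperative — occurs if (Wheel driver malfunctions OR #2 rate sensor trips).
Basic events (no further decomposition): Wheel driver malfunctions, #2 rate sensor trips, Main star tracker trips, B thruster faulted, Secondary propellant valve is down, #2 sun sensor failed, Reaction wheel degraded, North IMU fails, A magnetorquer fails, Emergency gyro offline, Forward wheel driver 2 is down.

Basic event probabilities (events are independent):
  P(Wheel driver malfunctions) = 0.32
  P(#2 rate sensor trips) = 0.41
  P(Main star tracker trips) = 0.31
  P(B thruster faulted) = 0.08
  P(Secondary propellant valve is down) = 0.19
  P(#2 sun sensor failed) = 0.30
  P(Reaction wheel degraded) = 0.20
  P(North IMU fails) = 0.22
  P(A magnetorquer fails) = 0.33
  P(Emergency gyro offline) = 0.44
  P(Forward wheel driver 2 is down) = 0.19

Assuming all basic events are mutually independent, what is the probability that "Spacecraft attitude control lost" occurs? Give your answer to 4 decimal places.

0.8332

P(Reaction-wheel cluster inoperative) [OR] = 1 − (1−0.32) × (1−0.41) = 0.598800
P(Backup chain fails) [AND] = 0.20 × 0.22 = 0.044000
P(Momentum path lost) [AND] = 0.30 × 0.044000 × 0.33 × 0.44 = 0.001917
P(Control loop unavailable) [OR] = 1 − (1−0.31) × (1−0.08) × (1−0.19) × (1−0.001917) = 0.486798
P(Spacecraft attitude control lost) [OR] = 1 − (1−0.598800) × (1−0.486798) × (1−0.19) = 0.833224
Rounded to 4 decimal places: P(Spacecraft attitude control lost) ≈ 0.8332.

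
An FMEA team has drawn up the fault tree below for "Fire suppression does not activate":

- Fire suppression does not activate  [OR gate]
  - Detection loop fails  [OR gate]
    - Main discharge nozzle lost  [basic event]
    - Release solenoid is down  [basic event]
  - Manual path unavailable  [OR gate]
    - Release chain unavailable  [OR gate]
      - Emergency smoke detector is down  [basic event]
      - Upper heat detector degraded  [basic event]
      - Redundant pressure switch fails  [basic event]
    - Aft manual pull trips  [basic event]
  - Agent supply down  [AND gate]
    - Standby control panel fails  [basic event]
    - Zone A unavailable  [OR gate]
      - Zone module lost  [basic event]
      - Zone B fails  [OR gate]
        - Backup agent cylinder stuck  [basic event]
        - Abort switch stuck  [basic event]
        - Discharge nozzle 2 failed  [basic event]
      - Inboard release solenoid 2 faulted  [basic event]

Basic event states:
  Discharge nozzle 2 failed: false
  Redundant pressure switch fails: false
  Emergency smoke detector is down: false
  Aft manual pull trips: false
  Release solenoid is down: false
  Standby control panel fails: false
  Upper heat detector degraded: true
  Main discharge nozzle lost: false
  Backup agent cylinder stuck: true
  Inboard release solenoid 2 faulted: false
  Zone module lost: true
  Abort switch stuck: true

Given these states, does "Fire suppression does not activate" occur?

Yes

Detection loop fails [OR]: Main discharge nozzle lost=not, Release solenoid is down=not → no input occurs → does not occur.
Release chain unavailable [OR]: Emergency smoke detector is down=not, Upper heat detector degraded=occurs, Redundant pressure switch fails=not → at least one input occurs → occurs.
Manual path unavailable [OR]: Release chain unavailable=occurs, Aft manual pull trips=not → at least one input occurs → occurs.
Zone B fails [OR]: Backup agent cylinder stuck=occurs, Abort switch stuck=occurs, Discharge nozzle 2 failed=not → at least one input occurs → occurs.
Zone A unavailable [OR]: Zone module lost=occurs, Zone B fails=occurs, Inboard release solenoid 2 faulted=not → at least one input occurs → occurs.
Agent supply down [AND]: Standby control panel fails=not, Zone A unavailable=occurs → not all inputs occur → does not occur.
Fire suppression does not activate [OR]: Detection loop fails=not, Manual path unavailable=occurs, Agent supply down=not → at least one input occurs → occurs.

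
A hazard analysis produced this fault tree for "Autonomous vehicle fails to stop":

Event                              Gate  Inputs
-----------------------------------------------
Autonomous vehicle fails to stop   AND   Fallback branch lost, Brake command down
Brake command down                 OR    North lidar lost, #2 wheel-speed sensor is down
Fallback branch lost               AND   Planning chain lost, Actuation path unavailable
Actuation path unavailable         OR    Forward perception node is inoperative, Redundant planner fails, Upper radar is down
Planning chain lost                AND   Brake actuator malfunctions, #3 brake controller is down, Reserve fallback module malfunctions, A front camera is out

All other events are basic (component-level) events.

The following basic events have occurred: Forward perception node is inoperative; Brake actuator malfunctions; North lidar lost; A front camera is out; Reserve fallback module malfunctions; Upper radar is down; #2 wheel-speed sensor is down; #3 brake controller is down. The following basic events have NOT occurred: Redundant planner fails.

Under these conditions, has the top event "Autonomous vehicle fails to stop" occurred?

Yes

Planning chain lost [AND]: Brake actuator malfunctions=occurs, #3 brake controller is down=occurs, Reserve fallback module malfunctions=occurs, A front camera is out=occurs → all inputs occur → occurs.
Actuation path unavailable [OR]: Forward perception node is inoperative=occurs, Redundant planner fails=not, Upper radar is down=occurs → at least one input occurs → occurs.
Fallback branch lost [AND]: Planning chain lost=occurs, Actuation path unavailable=occurs → all inputs occur → occurs.
Brake command down [OR]: North lidar lost=occurs, #2 wheel-speed sensor is down=occurs → at least one input occurs → occurs.
Autonomous vehicle fails to stop [AND]: Fallback branch lost=occurs, Brake command down=occurs → all inputs occur → occurs.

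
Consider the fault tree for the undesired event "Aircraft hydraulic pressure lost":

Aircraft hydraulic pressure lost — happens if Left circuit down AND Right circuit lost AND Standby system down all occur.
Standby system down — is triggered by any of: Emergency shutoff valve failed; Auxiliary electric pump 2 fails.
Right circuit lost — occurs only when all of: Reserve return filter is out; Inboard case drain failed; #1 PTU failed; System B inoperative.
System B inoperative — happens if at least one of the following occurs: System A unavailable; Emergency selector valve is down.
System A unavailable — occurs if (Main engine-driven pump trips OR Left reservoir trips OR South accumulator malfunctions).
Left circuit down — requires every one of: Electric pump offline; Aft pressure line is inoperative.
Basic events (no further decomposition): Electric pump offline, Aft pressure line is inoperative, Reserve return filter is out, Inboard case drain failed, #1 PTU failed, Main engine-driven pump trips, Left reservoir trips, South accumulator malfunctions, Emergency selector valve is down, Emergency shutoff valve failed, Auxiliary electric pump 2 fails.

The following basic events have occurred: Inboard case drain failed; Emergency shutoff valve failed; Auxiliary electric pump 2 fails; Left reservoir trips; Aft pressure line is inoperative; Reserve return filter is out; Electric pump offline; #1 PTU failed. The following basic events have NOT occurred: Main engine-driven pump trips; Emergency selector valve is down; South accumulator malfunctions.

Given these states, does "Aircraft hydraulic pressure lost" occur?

Left circuit down [AND]: Electric pump offline=occurs, Aft pressure line is inoperative=occurs → all inputs occur → occurs.
System A unavailable [OR]: Main engine-driven pump trips=not, Left reservoir trips=occurs, South accumulator malfunctions=not → at least one input occurs → occurs.
System B inoperative [OR]: System A unavailable=occurs, Emergency selector valve is down=not → at least one input occurs → occurs.
Right circuit lost [AND]: Reserve return filter is out=occurs, Inboard case drain failed=occurs, #1 PTU failed=occurs, System B inoperative=occurs → all inputs occur → occurs.
Standby system down [OR]: Emergency shutoff valve failed=occurs, Auxiliary electric pump 2 fails=occurs → at least one input occurs → occurs.
Aircraft hydraulic pressure lost [AND]: Left circuit down=occurs, Right circuit lost=occurs, Standby system down=occurs → all inputs occur → occurs.

Yes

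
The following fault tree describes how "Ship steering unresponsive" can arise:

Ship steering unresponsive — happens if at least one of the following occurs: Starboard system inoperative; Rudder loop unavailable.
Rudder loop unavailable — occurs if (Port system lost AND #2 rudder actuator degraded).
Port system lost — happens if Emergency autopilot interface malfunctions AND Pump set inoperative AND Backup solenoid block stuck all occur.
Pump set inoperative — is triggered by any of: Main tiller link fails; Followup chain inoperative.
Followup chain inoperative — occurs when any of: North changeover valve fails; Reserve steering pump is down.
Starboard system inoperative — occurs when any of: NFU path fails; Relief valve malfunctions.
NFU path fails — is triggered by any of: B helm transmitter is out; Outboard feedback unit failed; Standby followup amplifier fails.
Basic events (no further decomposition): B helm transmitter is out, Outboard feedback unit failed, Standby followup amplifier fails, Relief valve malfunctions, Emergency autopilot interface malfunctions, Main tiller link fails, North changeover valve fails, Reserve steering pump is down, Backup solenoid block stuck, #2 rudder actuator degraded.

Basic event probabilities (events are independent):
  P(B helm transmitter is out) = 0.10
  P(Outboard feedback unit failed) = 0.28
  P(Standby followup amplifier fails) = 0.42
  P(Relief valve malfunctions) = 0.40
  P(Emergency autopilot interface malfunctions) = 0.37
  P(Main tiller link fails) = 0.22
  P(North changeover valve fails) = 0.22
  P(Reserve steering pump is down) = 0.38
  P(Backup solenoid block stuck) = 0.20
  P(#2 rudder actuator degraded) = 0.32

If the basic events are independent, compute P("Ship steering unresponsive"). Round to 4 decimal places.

0.7778

P(NFU path fails) [OR] = 1 − (1−0.10) × (1−0.28) × (1−0.42) = 0.624160
P(Starboard system inoperative) [OR] = 1 − (1−0.624160) × (1−0.40) = 0.774496
P(Followup chain inoperative) [OR] = 1 − (1−0.22) × (1−0.38) = 0.516400
P(Pump set inoperative) [OR] = 1 − (1−0.22) × (1−0.516400) = 0.622792
P(Port system lost) [AND] = 0.37 × 0.622792 × 0.20 = 0.046087
P(Rudder loop unavailable) [AND] = 0.046087 × 0.32 = 0.014748
P(Ship steering unresponsive) [OR] = 1 − (1−0.774496) × (1−0.014748) = 0.777822
Rounded to 4 decimal places: P(Ship steering unresponsive) ≈ 0.7778.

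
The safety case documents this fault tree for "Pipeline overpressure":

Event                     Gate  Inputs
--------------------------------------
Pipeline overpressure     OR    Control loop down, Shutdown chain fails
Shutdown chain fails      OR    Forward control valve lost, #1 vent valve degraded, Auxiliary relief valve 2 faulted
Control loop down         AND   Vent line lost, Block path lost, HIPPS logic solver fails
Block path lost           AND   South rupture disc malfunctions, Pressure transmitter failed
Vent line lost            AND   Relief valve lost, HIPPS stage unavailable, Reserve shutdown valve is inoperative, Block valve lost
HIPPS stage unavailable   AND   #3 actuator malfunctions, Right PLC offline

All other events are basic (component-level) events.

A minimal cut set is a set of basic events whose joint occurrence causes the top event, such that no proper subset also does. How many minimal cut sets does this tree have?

4

HIPPS stage unavailable [AND]: one cut set from each child combined → 1 × 1 = 1 cut set(s).
Vent line lost [AND]: one cut set from each child combined → 1 × 1 × 1 × 1 = 1 cut set(s).
Block path lost [AND]: one cut set from each child combined → 1 × 1 = 1 cut set(s).
Control loop down [AND]: one cut set from each child combined → 1 × 1 × 1 = 1 cut set(s).
Shutdown chain fails [OR]: union of children's cut sets → 3 cut set(s).
Pipeline overpressure [OR]: union of children's cut sets → 4 cut set(s).
Minimal cut sets: {#3 actuator malfunctions, Block valve lost, HIPPS logic solver fails, Pressure transmitter failed, Relief valve lost, Reserve shutdown valve is inoperative, Right PLC offline, South rupture disc malfunctions}; {Forward control valve lost}; {#1 vent valve degraded}; {Auxiliary relief valve 2 faulted}.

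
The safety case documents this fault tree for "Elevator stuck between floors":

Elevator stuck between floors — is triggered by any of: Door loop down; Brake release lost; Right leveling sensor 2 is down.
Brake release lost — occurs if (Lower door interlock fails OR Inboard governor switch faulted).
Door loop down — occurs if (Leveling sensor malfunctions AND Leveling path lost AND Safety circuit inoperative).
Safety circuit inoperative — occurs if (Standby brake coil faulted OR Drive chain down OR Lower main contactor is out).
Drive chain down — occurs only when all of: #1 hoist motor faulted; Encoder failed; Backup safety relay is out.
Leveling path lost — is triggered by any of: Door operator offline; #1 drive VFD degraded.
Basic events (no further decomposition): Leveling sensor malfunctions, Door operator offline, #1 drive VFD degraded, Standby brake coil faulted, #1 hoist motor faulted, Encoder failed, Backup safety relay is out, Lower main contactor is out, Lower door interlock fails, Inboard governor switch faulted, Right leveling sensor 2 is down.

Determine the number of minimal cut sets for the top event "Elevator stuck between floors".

9

Leveling path lost [OR]: union of children's cut sets → 2 cut set(s).
Drive chain down [AND]: one cut set from each child combined → 1 × 1 × 1 = 1 cut set(s).
Safety circuit inoperative [OR]: union of children's cut sets → 3 cut set(s).
Door loop down [AND]: one cut set from each child combined → 1 × 2 × 3 = 6 cut set(s).
Brake release lost [OR]: union of children's cut sets → 2 cut set(s).
Elevator stuck between floors [OR]: union of children's cut sets → 9 cut set(s).
Minimal cut sets: {Door operator offline, Leveling sensor malfunctions, Standby brake coil faulted}; {#1 hoist motor faulted, Backup safety relay is out, Door operator offline, Encoder failed, Leveling sensor malfunctions}; {Door operator offline, Leveling sensor malfunctions, Lower main contactor is out}; {#1 drive VFD degraded, Leveling sensor malfunctions, Standby brake coil faulted}; {#1 drive VFD degraded, #1 hoist motor faulted, Backup safety relay is out, Encoder failed, Leveling sensor malfunctions}; {#1 drive VFD degraded, Leveling sensor malfunctions, Lower main contactor is out}; {Lower door interlock fails}; {Inboard governor switch faulted}; {Right leveling sensor 2 is down}.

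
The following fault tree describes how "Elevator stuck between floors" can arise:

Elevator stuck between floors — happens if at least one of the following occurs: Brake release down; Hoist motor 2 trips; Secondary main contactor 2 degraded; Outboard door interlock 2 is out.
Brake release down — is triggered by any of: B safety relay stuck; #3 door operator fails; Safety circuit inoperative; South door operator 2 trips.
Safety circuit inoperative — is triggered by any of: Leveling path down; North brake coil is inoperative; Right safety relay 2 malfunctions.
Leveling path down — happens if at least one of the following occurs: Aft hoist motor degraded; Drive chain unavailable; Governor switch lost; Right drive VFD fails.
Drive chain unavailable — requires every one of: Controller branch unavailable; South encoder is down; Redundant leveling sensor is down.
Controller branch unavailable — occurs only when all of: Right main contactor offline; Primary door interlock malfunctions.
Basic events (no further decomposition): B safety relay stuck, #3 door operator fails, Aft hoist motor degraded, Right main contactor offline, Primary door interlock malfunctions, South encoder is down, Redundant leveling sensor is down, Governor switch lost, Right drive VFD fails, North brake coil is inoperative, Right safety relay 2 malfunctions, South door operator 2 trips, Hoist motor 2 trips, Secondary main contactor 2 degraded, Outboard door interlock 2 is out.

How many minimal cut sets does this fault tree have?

Controller branch unavailable [AND]: one cut set from each child combined → 1 × 1 = 1 cut set(s).
Drive chain unavailable [AND]: one cut set from each child combined → 1 × 1 × 1 = 1 cut set(s).
Leveling path down [OR]: union of children's cut sets → 4 cut set(s).
Safety circuit inoperative [OR]: union of children's cut sets → 6 cut set(s).
Brake release down [OR]: union of children's cut sets → 9 cut set(s).
Elevator stuck between floors [OR]: union of children's cut sets → 12 cut set(s).

12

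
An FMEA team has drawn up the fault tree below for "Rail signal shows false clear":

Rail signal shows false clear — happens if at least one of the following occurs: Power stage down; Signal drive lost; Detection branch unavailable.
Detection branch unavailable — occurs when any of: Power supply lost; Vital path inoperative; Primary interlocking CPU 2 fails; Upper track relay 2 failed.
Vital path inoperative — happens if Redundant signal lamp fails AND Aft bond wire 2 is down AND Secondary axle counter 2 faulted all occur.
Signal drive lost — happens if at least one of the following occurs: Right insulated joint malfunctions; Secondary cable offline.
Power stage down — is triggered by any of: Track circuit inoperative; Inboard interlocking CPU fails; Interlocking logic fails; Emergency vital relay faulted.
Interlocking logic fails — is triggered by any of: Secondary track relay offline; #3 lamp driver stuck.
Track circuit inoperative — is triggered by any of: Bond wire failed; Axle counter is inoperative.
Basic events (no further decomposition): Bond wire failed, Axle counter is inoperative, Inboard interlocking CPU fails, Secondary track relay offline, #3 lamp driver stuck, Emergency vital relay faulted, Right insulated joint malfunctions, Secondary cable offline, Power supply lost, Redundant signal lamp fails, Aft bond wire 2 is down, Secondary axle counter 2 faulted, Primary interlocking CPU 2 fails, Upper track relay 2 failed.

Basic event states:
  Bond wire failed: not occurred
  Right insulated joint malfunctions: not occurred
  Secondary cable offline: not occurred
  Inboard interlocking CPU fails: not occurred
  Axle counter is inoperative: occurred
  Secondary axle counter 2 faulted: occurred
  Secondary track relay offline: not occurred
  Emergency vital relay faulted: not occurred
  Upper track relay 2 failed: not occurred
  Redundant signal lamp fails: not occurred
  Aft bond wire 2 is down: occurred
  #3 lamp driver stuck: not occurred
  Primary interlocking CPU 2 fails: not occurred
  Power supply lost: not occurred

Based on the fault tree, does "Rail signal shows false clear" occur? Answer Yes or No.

Track circuit inoperative [OR]: Bond wire failed=not, Axle counter is inoperative=occurs → at least one input occurs → occurs.
Interlocking logic fails [OR]: Secondary track relay offline=not, #3 lamp driver stuck=not → no input occurs → does not occur.
Power stage down [OR]: Track circuit inoperative=occurs, Inboard interlocking CPU fails=not, Interlocking logic fails=not, Emergency vital relay faulted=not → at least one input occurs → occurs.
Signal drive lost [OR]: Right insulated joint malfunctions=not, Secondary cable offline=not → no input occurs → does not occur.
Vital path inoperative [AND]: Redundant signal lamp fails=not, Aft bond wire 2 is down=occurs, Secondary axle counter 2 faulted=occurs → not all inputs occur → does not occur.
Detection branch unavailable [OR]: Power supply lost=not, Vital path inoperative=not, Primary interlocking CPU 2 fails=not, Upper track relay 2 failed=not → no input occurs → does not occur.
Rail signal shows false clear [OR]: Power stage down=occurs, Signal drive lost=not, Detection branch unavailable=not → at least one input occurs → occurs.

Yes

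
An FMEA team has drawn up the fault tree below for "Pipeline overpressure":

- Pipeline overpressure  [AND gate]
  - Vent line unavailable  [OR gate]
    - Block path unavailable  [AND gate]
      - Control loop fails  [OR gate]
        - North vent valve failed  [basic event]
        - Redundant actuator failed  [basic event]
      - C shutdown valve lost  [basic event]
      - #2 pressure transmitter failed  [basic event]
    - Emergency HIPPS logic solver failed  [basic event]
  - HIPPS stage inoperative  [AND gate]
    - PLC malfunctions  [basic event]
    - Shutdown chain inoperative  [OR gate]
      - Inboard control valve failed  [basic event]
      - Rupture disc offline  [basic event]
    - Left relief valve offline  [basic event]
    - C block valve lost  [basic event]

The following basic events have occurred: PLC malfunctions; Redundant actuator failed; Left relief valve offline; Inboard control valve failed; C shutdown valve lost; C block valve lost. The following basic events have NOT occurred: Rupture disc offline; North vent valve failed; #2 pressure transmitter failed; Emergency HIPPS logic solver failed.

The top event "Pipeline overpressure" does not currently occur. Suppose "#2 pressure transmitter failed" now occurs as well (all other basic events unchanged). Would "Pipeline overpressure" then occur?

Yes

Counterfactual: set "#2 pressure transmitter failed" to occurred.
Control loop fails [OR]: North vent valve failed=not, Redundant actuator failed=occurs → at least one input occurs → occurs.
Block path unavailable [AND]: Control loop fails=occurs, C shutdown valve lost=occurs, #2 pressure transmitter failed=occurs → all inputs occur → occurs.
Vent line unavailable [OR]: Block path unavailable=occurs, Emergency HIPPS logic solver failed=not → at least one input occurs → occurs.
Shutdown chain inoperative [OR]: Inboard control valve failed=occurs, Rupture disc offline=not → at least one input occurs → occurs.
HIPPS stage inoperative [AND]: PLC malfunctions=occurs, Shutdown chain inoperative=occurs, Left relief valve offline=occurs, C block valve lost=occurs → all inputs occur → occurs.
Pipeline overpressure [AND]: Vent line unavailable=occurs, HIPPS stage inoperative=occurs → all inputs occur → occurs.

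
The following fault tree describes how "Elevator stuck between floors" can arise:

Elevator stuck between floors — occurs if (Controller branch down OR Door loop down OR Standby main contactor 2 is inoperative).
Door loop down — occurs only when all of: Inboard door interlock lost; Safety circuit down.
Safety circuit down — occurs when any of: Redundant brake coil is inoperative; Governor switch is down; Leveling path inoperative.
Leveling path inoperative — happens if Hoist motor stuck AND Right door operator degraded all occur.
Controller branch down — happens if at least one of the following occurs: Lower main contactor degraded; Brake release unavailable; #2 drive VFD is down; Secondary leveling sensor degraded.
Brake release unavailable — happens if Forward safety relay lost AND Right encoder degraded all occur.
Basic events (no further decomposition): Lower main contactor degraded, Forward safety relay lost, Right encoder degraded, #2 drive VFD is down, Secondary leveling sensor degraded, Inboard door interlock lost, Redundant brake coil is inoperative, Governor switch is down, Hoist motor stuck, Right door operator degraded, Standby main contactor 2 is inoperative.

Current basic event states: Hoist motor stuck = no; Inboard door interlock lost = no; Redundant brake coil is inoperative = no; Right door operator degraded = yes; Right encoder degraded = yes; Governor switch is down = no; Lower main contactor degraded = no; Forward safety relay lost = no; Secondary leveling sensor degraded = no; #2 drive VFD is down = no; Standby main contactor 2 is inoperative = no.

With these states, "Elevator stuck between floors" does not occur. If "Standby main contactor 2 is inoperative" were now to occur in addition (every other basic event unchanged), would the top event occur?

Yes

Counterfactual: set "Standby main contactor 2 is inoperative" to occurred.
Brake release unavailable [AND]: Forward safety relay lost=not, Right encoder degraded=occurs → not all inputs occur → does not occur.
Controller branch down [OR]: Lower main contactor degraded=not, Brake release unavailable=not, #2 drive VFD is down=not, Secondary leveling sensor degraded=not → no input occurs → does not occur.
Leveling path inoperative [AND]: Hoist motor stuck=not, Right door operator degraded=occurs → not all inputs occur → does not occur.
Safety circuit down [OR]: Redundant brake coil is inoperative=not, Governor switch is down=not, Leveling path inoperative=not → no input occurs → does not occur.
Door loop down [AND]: Inboard door interlock lost=not, Safety circuit down=not → not all inputs occur → does not occur.
Elevator stuck between floors [OR]: Controller branch down=not, Door loop down=not, Standby main contactor 2 is inoperative=occurs → at least one input occurs → occurs.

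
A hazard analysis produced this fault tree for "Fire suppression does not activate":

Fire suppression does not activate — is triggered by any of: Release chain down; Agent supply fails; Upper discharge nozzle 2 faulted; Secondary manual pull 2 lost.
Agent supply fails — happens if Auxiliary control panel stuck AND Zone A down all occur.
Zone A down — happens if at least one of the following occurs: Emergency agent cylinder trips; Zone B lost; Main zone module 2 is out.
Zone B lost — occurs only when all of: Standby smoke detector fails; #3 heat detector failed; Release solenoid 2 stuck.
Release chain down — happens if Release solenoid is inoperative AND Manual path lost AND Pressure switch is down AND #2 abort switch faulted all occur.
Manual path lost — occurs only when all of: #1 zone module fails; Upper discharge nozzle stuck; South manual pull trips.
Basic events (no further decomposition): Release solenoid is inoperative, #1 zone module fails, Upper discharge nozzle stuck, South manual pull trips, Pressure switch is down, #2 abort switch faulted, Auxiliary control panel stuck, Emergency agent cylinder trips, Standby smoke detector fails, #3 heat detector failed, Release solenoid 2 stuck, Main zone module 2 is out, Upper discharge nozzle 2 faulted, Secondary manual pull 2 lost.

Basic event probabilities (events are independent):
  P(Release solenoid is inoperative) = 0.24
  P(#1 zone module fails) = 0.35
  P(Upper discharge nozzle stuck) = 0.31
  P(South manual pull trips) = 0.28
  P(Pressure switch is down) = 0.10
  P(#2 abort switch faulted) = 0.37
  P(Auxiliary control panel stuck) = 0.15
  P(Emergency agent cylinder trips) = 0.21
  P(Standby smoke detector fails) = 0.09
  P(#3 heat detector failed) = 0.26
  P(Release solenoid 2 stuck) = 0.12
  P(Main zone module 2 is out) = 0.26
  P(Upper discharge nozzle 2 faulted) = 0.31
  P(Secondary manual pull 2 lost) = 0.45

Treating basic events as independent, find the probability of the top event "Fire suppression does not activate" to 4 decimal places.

0.6443

P(Manual path lost) [AND] = 0.35 × 0.31 × 0.28 = 0.030380
P(Release chain down) [AND] = 0.24 × 0.030380 × 0.10 × 0.37 = 0.000270
P(Zone B lost) [AND] = 0.09 × 0.26 × 0.12 = 0.002808
P(Zone A down) [OR] = 1 − (1−0.21) × (1−0.002808) × (1−0.26) = 0.417042
P(Agent supply fails) [AND] = 0.15 × 0.417042 = 0.062556
P(Fire suppression does not activate) [OR] = 1 − (1−0.000270) × (1−0.062556) × (1−0.31) × (1−0.45) = 0.644336
Rounded to 4 decimal places: P(Fire suppression does not activate) ≈ 0.6443.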